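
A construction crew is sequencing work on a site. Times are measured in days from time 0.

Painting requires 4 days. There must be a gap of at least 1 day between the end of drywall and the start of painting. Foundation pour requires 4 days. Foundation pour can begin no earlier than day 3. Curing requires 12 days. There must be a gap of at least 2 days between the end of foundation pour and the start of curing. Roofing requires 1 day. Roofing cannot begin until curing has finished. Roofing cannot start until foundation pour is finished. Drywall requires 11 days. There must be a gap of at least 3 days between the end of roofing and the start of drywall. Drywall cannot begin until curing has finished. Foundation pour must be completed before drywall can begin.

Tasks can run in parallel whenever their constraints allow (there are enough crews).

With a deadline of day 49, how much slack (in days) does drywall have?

After its own release at day 3, foundation pour can start at day 3 and finishes at day 7.
Curing waits on foundation pour (finishes day 7, plus 2-day gap → day 9), so it starts at day 9 and finishes at 9 + 12 = day 21.
For roofing: curing (finishes day 21); foundation pour (finishes day 7). Taking the maximum gives a start of day 21, and it finishes at 21 + 1 = day 22.
Drywall has to wait for roofing (finishes day 22, plus 3-day gap → day 25); curing (finishes day 21); foundation pour (finishes day 7). The latest of these is day 25, so drywall runs day 25 to 25 + 11 = day 36.

Working backward from the deadline:
Nothing follows painting; the deadline of day 49 is its only limit. It must start by 49 − 4 = day 45.
Drywall feeds into painting (must start by day 45, minus 1-day gap → day 44); so drywall must finish by day 44 and therefore start by day 33.
So drywall can start as early as day 25 and as late as day 33, giving 33 − 25 = 8 days of slack.

8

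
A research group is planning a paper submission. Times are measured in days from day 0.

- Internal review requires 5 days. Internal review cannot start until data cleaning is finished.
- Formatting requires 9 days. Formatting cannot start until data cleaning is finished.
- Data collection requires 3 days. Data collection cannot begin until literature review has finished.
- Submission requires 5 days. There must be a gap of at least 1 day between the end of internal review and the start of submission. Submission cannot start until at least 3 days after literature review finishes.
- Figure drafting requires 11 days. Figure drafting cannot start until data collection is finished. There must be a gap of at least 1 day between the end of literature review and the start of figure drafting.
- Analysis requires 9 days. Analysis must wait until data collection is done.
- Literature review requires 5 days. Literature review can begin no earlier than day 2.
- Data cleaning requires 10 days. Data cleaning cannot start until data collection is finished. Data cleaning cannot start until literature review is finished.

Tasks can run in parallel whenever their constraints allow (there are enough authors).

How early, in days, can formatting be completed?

After its own release at day 2, literature review can start at day 2 and finishes at day 7.
After literature review (finishes day 7), data collection can start at day 7 and finishes at day 10.
Data cleaning has to wait for data collection (finishes day 10); literature review (finishes day 7). The latest of these is day 10, so data cleaning runs day 10 to 10 + 10 = day 20.
Formatting cannot begin until data cleaning (finishes day 20). It runs from day 20 to 20 + 9 = day 29.

29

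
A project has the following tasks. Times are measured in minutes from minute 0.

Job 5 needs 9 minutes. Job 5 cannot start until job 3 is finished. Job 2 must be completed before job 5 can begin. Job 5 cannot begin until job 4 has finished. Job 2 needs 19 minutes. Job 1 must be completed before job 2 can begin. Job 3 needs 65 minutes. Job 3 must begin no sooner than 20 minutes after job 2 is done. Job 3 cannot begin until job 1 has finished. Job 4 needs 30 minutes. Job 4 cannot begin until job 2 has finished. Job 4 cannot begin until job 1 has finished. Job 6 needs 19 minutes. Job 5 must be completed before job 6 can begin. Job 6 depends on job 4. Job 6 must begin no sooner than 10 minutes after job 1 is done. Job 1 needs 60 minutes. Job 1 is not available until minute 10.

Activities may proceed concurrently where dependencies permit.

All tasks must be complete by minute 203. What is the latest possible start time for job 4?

Job 6 has no dependents, so it just needs to finish by minute 203. Starting by 203 − 19 = minute 184 achieves that.
Job 5 has to be done before job 6 (must start by minute 184). That means finishing by minute 184, i.e. starting by 184 − 9 = minute 175.
Job 4 must finish in time for job 5 (must start by minute 175); job 6 (must start by minute 184). The tightest is minute 175, so job 4 must start by 175 − 30 = minute 145.

145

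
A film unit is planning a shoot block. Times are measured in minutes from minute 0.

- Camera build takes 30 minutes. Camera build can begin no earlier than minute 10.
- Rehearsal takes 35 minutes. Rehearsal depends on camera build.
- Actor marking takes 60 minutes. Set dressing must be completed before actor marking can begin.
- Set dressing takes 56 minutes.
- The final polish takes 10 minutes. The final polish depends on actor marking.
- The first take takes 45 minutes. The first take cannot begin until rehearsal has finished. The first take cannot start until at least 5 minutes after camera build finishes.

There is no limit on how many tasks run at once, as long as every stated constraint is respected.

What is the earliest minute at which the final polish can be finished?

126

Set dressing has no prerequisites, so it starts at minute 0 and finishes at minute 56.
After set dressing (finishes minute 56), actor marking can start at minute 56 and finishes at minute 116.
After actor marking (finishes minute 116), the final polish can start at minute 116 and finishes at minute 126.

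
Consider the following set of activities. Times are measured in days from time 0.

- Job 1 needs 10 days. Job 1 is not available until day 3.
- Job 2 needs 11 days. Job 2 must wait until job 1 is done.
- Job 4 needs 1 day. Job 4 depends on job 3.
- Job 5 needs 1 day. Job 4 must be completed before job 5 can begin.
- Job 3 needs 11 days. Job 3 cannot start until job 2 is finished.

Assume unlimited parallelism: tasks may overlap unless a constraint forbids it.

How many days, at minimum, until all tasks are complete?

37

Job 1 cannot begin until its own release at day 3. It runs from day 3 to 3 + 10 = day 13.
Job 2 waits on job 1 (finishes day 13), so it starts at day 13 and finishes at 13 + 11 = day 24.
Job 3 waits on job 2 (finishes day 24), so it starts at day 24 and finishes at 24 + 11 = day 35.
Job 4 waits on job 3 (finishes day 35), so it starts at day 35 and finishes at 35 + 1 = day 36.
Job 5 cannot begin until job 4 (finishes day 36). It runs from day 36 to 36 + 1 = day 37.
All tasks are finished once the last one completes. Finish times: Job 1 at 13, Job 2 at 24, Job 3 at 35, Job 4 at 36, Job 5 at 37. The latest is day 37.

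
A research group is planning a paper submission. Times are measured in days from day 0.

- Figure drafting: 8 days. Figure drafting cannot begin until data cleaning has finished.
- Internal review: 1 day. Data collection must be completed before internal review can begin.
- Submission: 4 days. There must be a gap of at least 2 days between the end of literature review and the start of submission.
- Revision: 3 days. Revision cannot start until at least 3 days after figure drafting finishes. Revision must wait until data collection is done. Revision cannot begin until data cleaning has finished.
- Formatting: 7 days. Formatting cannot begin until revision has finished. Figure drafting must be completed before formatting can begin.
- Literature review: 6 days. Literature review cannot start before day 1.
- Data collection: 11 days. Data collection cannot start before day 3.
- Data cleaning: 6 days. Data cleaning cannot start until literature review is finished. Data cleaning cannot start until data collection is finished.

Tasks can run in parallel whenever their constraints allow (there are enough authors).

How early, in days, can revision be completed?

Data collection cannot begin until its own release at day 3. It runs from day 3 to 3 + 11 = day 14.
After its own release at day 1, literature review can start at day 1 and finishes at day 7.
For data cleaning: literature review (finishes day 7); data collection (finishes day 14). Taking the maximum gives a start of day 14, and it finishes at 14 + 6 = day 20.
Figure drafting cannot begin until data cleaning (finishes day 20). It runs from day 20 to 20 + 8 = day 28.
For revision: figure drafting (finishes day 28, plus 3-day gap → day 31); data collection (finishes day 14); data cleaning (finishes day 20). Taking the maximum gives a start of day 31, and it finishes at 31 + 3 = day 34.

34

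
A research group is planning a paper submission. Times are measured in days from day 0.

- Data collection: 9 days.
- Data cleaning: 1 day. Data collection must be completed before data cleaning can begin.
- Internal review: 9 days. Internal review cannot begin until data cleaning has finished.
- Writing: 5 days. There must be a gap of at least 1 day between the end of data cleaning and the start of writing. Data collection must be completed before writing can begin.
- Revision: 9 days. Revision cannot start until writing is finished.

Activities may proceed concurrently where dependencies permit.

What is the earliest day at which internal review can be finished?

Data collection can start immediately at day 0; it finishes at day 9.
Data cleaning waits on data collection (finishes day 9), so it starts at day 9 and finishes at 9 + 1 = day 10.
Internal review waits on data cleaning (finishes day 10), so it starts at day 10 and finishes at 10 + 9 = day 19.

19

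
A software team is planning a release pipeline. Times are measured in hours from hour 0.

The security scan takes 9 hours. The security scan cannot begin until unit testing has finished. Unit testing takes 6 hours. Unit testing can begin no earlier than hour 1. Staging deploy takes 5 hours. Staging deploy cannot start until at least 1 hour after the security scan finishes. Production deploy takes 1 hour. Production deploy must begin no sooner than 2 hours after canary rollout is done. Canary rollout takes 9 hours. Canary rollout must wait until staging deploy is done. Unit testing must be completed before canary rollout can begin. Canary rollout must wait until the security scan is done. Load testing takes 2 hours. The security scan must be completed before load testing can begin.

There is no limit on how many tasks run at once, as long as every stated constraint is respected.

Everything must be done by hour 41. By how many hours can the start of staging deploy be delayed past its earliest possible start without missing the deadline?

7

After its own release at hour 1, unit testing can start at hour 1 and finishes at hour 7.
The security scan cannot begin until unit testing (finishes hour 7). It runs from hour 7 to 7 + 9 = hour 16.
Staging deploy cannot begin until the security scan (finishes hour 16, plus 1-hour gap → hour 17). It runs from hour 17 to 17 + 5 = hour 22.

Working backward from the deadline:
Nothing follows production deploy; the deadline of hour 41 is its only limit. It must start by 41 − 1 = hour 40.
Canary rollout feeds into production deploy (must start by hour 40, minus 2-hour gap → hour 38); so canary rollout must finish by hour 38 and therefore start by hour 29.
Staging deploy has to be done before canary rollout (must start by hour 29). That means finishing by hour 29, i.e. starting by 29 − 5 = hour 24.
So staging deploy can start as early as hour 17 and as late as hour 24, giving 24 − 17 = 7 hours of slack.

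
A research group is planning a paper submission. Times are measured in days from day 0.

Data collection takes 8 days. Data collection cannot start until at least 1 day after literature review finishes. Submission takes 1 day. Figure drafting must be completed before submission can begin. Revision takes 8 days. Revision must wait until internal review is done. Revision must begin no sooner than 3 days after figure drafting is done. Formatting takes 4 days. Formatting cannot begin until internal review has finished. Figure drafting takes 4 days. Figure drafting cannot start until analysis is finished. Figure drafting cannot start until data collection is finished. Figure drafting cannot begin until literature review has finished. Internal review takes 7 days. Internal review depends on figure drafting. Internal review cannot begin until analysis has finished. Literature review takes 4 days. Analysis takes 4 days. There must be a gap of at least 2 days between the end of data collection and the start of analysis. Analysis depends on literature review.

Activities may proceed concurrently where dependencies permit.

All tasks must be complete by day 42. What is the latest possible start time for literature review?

Revision must finish by day 42; it takes 8 days, so it must start by 42 − 8 = day 34.
Nothing follows formatting; the deadline of day 42 is its only limit. It must start by 42 − 4 = day 38.
Internal review must finish in time for revision (must start by day 34); formatting (must start by day 38). The tightest is day 34, so internal review must start by 34 − 7 = day 27.
Submission has no dependents, so it just needs to finish by day 42. Starting by 42 − 1 = day 41 achieves that.
Figure drafting must finish in time for internal review (must start by day 27); revision (must start by day 34, minus 3-day gap → day 31); submission (must start by day 41). The tightest is day 27, so figure drafting must start by 27 − 4 = day 23.
For analysis: figure drafting (must start by day 23); internal review (must start by day 27). The most restrictive is day 23; with a 4-day duration, analysis must start by day 19.
Data collection feeds analysis (must start by day 19, minus 2-day gap → day 17); figure drafting (must start by day 23). Taking the minimum, data collection must finish by day 17 and start by 17 − 8 = day 9.
Literature review must finish in time for data collection (must start by day 9, minus 1-day gap → day 8); analysis (must start by day 19); figure drafting (must start by day 23). The tightest is day 8, so literature review must start by 8 − 4 = day 4.

4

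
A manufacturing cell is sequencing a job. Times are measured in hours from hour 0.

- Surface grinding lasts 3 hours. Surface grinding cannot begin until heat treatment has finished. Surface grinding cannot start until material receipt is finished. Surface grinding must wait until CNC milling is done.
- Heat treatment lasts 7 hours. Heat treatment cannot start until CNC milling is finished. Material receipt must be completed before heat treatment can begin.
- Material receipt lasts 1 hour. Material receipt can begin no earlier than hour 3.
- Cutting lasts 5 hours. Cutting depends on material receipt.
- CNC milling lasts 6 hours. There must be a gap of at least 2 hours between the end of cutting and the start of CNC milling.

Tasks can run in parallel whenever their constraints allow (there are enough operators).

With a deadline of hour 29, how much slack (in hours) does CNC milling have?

After its own release at hour 3, material receipt can start at hour 3 and finishes at hour 4.
Cutting waits on material receipt (finishes hour 4), so it starts at hour 4 and finishes at 4 + 5 = hour 9.
CNC milling cannot begin until cutting (finishes hour 9, plus 2-hour gap → hour 11). It runs from hour 11 to 11 + 6 = hour 17.

Working backward from the deadline:
To finish by hour 29, surface grinding (duration 3) must start no later than hour 26.
Since surface grinding (must start by hour 26) depends on it, heat treatment must finish by hour 26. Backing off its 7-hour duration gives a latest start of hour 19.
CNC milling feeds heat treatment (must start by hour 19); surface grinding (must start by hour 26). Taking the minimum, CNC milling must finish by hour 19 and start by 19 − 6 = hour 13.
So CNC milling can start as early as hour 11 and as late as hour 13, giving 13 − 11 = 2 hours of slack.

2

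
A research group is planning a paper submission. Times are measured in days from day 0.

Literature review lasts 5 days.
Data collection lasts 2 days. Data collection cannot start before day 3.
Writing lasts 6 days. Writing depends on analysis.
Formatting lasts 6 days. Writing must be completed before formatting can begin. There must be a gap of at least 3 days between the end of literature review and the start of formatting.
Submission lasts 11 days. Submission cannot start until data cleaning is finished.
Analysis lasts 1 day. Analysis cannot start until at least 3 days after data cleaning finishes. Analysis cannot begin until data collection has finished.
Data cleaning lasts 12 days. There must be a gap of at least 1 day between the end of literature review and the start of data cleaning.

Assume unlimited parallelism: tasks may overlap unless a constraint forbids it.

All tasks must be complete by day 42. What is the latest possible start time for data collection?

27

Formatting must finish by day 42; it takes 6 days, so it must start by 42 − 6 = day 36.
Writing feeds into formatting (must start by day 36); so writing must finish by day 36 and therefore start by day 30.
Since writing (must start by day 30) depends on it, analysis must finish by day 30. Backing off its 1-day duration gives a latest start of day 29.
Data collection feeds into analysis (must start by day 29); so data collection must finish by day 29 and therefore start by day 27.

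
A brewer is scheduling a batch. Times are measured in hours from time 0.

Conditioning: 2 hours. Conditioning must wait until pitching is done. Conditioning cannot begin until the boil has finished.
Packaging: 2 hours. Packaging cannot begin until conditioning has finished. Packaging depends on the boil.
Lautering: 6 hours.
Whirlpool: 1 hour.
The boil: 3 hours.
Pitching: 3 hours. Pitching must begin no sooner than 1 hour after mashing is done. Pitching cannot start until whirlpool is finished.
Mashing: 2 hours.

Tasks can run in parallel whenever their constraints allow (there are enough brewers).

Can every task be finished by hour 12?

Yes

Nothing blocks whirlpool, so it runs from hour 0 to hour 1.
The boil can start immediately at hour 0; it finishes at hour 3.
Nothing blocks lautering, so it runs from hour 0 to hour 6.
Nothing blocks mashing, so it runs from hour 0 to hour 2.
Pitching cannot start until mashing (finishes hour 2, plus 1-hour gap → hour 3); whirlpool (finishes hour 1). The controlling bound is hour 3, so pitching finishes at 3 + 3 = hour 6.
For conditioning: pitching (finishes hour 6); the boil (finishes hour 3). Taking the maximum gives a start of hour 6, and it finishes at 6 + 2 = hour 8.
For packaging: conditioning (finishes hour 8); the boil (finishes hour 3). Taking the maximum gives a start of hour 8, and it finishes at 8 + 2 = hour 10.
Every task is finished by hour 10, which is no later than the deadline of 12, so the schedule is feasible.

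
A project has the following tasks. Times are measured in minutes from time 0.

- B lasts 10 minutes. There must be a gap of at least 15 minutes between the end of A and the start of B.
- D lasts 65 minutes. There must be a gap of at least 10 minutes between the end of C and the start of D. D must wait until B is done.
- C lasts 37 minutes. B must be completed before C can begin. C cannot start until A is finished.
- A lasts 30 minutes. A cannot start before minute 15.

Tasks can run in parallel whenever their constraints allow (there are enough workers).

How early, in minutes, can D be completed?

182

A cannot begin until its own release at minute 15. It runs from minute 15 to 15 + 30 = minute 45.
B waits on A (finishes minute 45, plus 15-minute gap → minute 60), so it starts at minute 60 and finishes at 60 + 10 = minute 70.
C cannot start until B (finishes minute 70); A (finishes minute 45). The controlling bound is minute 70, so C finishes at 70 + 37 = minute 107.
For D: C (finishes minute 107, plus 10-minute gap → minute 117); B (finishes minute 70). Taking the maximum gives a start of minute 117, and it finishes at 117 + 65 = minute 182.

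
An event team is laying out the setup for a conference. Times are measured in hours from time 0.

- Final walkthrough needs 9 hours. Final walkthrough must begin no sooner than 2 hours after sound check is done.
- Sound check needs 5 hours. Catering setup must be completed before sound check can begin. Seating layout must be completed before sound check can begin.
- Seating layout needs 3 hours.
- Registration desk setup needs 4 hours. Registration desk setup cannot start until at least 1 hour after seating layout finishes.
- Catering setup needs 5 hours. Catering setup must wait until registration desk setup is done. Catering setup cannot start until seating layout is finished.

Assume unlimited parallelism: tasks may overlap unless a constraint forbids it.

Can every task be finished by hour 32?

Seating layout has no prerequisites, so it starts at hour 0 and finishes at hour 3.
Registration desk setup cannot begin until seating layout (finishes hour 3, plus 1-hour gap → hour 4). It runs from hour 4 to 4 + 4 = hour 8.
For catering setup: registration desk setup (finishes hour 8); seating layout (finishes hour 3). Taking the maximum gives a start of hour 8, and it finishes at 8 + 5 = hour 13.
Sound check cannot start until catering setup (finishes hour 13); seating layout (finishes hour 3). The controlling bound is hour 13, so sound check finishes at 13 + 5 = hour 18.
Final walkthrough waits on sound check (finishes hour 18, plus 2-hour gap → hour 20), so it starts at hour 20 and finishes at 20 + 9 = hour 29.
Every task is finished by hour 29, which is no later than the deadline of 32, so the schedule is feasible.

Yes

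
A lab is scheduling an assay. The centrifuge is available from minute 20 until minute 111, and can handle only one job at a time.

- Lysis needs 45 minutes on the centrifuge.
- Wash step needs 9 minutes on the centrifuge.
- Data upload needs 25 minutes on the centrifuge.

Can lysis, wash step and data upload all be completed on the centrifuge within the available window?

Yes

The centrifuge window is 111 − 20 = 91 minutes.
Running back to back, the jobs need 45 + 9 + 25 = 79 minutes on the centrifuge.
Since 79 ≤ 91, they fit within the window.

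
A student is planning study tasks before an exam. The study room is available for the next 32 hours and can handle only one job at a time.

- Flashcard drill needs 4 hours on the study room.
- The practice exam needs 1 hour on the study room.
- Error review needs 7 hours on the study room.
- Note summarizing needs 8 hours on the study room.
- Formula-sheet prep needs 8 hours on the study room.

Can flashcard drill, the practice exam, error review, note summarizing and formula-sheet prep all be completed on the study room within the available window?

Yes

Running back to back, the jobs need 4 + 1 + 7 + 8 + 8 = 28 hours on the study room.
Since 28 ≤ 32, they fit within the window.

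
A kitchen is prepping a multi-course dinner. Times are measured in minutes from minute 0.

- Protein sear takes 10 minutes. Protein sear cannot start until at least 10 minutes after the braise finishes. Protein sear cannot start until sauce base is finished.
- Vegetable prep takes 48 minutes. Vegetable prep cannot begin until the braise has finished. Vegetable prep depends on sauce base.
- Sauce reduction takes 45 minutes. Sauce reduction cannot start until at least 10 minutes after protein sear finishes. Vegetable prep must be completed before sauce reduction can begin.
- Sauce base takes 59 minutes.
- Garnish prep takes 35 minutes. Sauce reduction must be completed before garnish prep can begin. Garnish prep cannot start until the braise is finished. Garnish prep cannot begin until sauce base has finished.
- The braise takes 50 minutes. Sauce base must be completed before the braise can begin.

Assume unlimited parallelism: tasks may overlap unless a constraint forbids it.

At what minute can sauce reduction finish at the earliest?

202

Sauce base has no prerequisites, so it starts at minute 0 and finishes at minute 59.
The braise waits on sauce base (finishes minute 59), so it starts at minute 59 and finishes at 59 + 50 = minute 109.
For vegetable prep: the braise (finishes minute 109); sauce base (finishes minute 59). Taking the maximum gives a start of minute 109, and it finishes at 109 + 48 = minute 157.
Protein sear has to wait for the braise (finishes minute 109, plus 10-minute gap → minute 119); sauce base (finishes minute 59). The latest of these is minute 119, so protein sear runs minute 119 to 119 + 10 = minute 129.
For sauce reduction: protein sear (finishes minute 129, plus 10-minute gap → minute 139); vegetable prep (finishes minute 157). Taking the maximum gives a start of minute 157, and it finishes at 157 + 45 = minute 202.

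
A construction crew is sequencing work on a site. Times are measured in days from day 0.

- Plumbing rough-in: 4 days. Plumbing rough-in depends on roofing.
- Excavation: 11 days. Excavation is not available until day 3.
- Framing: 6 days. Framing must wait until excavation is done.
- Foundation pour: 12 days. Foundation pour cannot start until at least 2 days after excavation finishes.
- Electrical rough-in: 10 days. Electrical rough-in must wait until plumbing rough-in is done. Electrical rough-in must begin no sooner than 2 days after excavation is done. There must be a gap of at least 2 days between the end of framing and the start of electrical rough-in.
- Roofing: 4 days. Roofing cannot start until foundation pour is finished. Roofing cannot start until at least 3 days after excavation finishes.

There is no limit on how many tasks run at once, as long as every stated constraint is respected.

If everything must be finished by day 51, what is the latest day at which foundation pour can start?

Electrical rough-in has no dependents, so it just needs to finish by day 51. Starting by 51 − 10 = day 41 achieves that.
Plumbing rough-in feeds into electrical rough-in (must start by day 41); so plumbing rough-in must finish by day 41 and therefore start by day 37.
Since plumbing rough-in (must start by day 37) depends on it, roofing must finish by day 37. Backing off its 4-day duration gives a latest start of day 33.
Foundation pour feeds into roofing (must start by day 33); so foundation pour must finish by day 33 and therefore start by day 21.

21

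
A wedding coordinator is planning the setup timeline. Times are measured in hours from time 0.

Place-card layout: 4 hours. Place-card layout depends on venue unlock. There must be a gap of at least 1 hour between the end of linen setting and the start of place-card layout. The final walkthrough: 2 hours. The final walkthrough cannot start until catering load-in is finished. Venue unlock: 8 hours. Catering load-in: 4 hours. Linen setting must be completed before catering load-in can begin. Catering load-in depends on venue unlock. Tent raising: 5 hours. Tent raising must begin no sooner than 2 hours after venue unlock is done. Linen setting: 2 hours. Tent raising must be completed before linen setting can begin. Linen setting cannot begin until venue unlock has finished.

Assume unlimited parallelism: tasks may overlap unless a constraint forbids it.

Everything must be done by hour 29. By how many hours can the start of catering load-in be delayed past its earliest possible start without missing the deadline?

6

Venue unlock can start immediately at hour 0; it finishes at hour 8.
After venue unlock (finishes hour 8, plus 2-hour gap → hour 10), tent raising can start at hour 10 and finishes at hour 15.
For linen setting: tent raising (finishes hour 15); venue unlock (finishes hour 8). Taking the maximum gives a start of hour 15, and it finishes at 15 + 2 = hour 17.
Catering load-in needs all of linen setting (finishes hour 17); venue unlock (finishes hour 8). That puts its earliest start at hour 17; it finishes at 17 + 4 = hour 21.

Working backward from the deadline:
Nothing follows the final walkthrough; the deadline of hour 29 is its only limit. It must start by 29 − 2 = hour 27.
Catering load-in feeds into the final walkthrough (must start by hour 27); so catering load-in must finish by hour 27 and therefore start by hour 23.
So catering load-in can start as early as hour 17 and as late as hour 23, giving 23 − 17 = 6 hours of slack.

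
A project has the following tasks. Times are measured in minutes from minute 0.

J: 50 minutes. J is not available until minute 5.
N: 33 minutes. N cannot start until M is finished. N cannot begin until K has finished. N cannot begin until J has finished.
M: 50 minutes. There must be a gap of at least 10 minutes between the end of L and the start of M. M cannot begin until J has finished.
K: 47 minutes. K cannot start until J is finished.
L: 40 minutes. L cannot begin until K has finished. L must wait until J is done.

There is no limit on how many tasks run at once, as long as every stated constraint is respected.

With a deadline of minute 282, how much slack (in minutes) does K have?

47

J cannot begin until its own release at minute 5. It runs from minute 5 to 5 + 50 = minute 55.
K cannot begin until J (finishes minute 55). It runs from minute 55 to 55 + 47 = minute 102.

Working backward from the deadline:
To finish by minute 282, N (duration 33) must start no later than minute 249.
Since N (must start by minute 249) depends on it, M must finish by minute 249. Backing off its 50-minute duration gives a latest start of minute 199.
L feeds into M (must start by minute 199, minus 10-minute gap → minute 189); so L must finish by minute 189 and therefore start by minute 149.
K feeds L (must start by minute 149); N (must start by minute 249). Taking the minimum, K must finish by minute 149 and start by 149 − 47 = minute 102.
So K can start as early as minute 55 and as late as minute 102, giving 102 − 55 = 47 minutes of slack.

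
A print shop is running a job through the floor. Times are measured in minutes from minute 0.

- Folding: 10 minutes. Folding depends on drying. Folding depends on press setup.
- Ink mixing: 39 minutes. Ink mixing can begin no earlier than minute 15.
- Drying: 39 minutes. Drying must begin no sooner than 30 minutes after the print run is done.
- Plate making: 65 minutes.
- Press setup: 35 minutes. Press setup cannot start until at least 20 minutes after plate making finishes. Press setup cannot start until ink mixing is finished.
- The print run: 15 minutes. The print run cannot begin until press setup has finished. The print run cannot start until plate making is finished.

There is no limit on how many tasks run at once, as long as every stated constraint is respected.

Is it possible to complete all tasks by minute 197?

Ink mixing cannot begin until its own release at minute 15. It runs from minute 15 to 15 + 39 = minute 54.
Plate making has no prerequisites, so it starts at minute 0 and finishes at minute 65.
Press setup needs all of plate making (finishes minute 65, plus 20-minute gap → minute 85); ink mixing (finishes minute 54). That puts its earliest start at minute 85; it finishes at 85 + 35 = minute 120.
The print run needs all of press setup (finishes minute 120); plate making (finishes minute 65). That puts its earliest start at minute 120; it finishes at 120 + 15 = minute 135.
Drying cannot begin until the print run (finishes minute 135, plus 30-minute gap → minute 165). It runs from minute 165 to 165 + 39 = minute 204.
Folding has to wait for drying (finishes minute 204); press setup (finishes minute 120). The latest of these is minute 204, so folding runs minute 204 to 204 + 10 = minute 214.
The earliest everything can be done is minute 214, which is after the deadline of 197, so it is not possible.

No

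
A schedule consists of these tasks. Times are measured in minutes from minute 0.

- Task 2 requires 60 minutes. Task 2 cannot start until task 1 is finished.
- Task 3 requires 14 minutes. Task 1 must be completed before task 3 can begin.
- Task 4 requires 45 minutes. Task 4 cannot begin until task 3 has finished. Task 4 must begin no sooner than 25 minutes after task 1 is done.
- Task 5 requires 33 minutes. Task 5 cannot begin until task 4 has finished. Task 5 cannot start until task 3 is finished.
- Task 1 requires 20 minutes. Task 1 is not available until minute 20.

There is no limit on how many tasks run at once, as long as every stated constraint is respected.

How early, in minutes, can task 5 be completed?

143

Task 1 waits on its own release at minute 20, so it starts at minute 20 and finishes at 20 + 20 = minute 40.
Task 3 waits on task 1 (finishes minute 40), so it starts at minute 40 and finishes at 40 + 14 = minute 54.
For task 4: task 3 (finishes minute 54); task 1 (finishes minute 40, plus 25-minute gap → minute 65). Taking the maximum gives a start of minute 65, and it finishes at 65 + 45 = minute 110.
Task 5 needs all of task 4 (finishes minute 110); task 3 (finishes minute 54). That puts its earliest start at minute 110; it finishes at 110 + 33 = minute 143.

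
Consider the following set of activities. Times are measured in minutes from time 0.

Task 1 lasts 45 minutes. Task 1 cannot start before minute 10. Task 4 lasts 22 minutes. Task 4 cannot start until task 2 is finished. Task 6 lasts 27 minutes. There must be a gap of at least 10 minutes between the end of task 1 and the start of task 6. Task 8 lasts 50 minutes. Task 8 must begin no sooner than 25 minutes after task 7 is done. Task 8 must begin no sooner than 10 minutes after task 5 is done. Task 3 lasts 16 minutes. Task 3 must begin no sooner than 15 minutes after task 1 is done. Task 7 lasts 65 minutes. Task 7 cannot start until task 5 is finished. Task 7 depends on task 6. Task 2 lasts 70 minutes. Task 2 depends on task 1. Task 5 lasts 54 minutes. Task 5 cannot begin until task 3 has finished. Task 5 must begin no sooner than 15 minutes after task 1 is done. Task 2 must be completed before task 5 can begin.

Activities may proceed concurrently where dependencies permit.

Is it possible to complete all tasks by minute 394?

Task 1 cannot begin until its own release at minute 10. It runs from minute 10 to 10 + 45 = minute 55.
Task 6 cannot begin until task 1 (finishes minute 55, plus 10-minute gap → minute 65). It runs from minute 65 to 65 + 27 = minute 92.
Task 3 waits on task 1 (finishes minute 55, plus 15-minute gap → minute 70), so it starts at minute 70 and finishes at 70 + 16 = minute 86.
Task 2 waits on task 1 (finishes minute 55), so it starts at minute 55 and finishes at 55 + 70 = minute 125.
Task 5 cannot start until task 3 (finishes minute 86); task 1 (finishes minute 55, plus 15-minute gap → minute 70); task 2 (finishes minute 125). The controlling bound is minute 125, so task 5 finishes at 125 + 54 = minute 179.
Task 7 has to wait for task 5 (finishes minute 179); task 6 (finishes minute 92). The latest of these is minute 179, so task 7 runs minute 179 to 179 + 65 = minute 244.
Task 8 needs all of task 7 (finishes minute 244, plus 25-minute gap → minute 269); task 5 (finishes minute 179, plus 10-minute gap → minute 189). That puts its earliest start at minute 269; it finishes at 269 + 50 = minute 319.
After task 2 (finishes minute 125), task 4 can start at minute 125 and finishes at minute 147.
Every task is finished by minute 319, which is no later than the deadline of 394, so the schedule is feasible.

Yes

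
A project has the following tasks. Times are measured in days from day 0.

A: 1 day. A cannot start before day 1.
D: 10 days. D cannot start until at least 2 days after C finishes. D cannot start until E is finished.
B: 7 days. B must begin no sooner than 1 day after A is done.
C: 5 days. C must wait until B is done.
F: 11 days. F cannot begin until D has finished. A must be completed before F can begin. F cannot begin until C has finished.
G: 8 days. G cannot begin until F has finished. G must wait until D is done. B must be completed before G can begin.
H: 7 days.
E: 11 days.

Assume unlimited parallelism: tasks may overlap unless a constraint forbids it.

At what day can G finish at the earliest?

46

E has no prerequisites, so it starts at day 0 and finishes at day 11.
A waits on its own release at day 1, so it starts at day 1 and finishes at 1 + 1 = day 2.
B cannot begin until A (finishes day 2, plus 1-day gap → day 3). It runs from day 3 to 3 + 7 = day 10.
C waits on B (finishes day 10), so it starts at day 10 and finishes at 10 + 5 = day 15.
D cannot start until C (finishes day 15, plus 2-day gap → day 17); E (finishes day 11). The controlling bound is day 17, so D finishes at 17 + 10 = day 27.
F needs all of D (finishes day 27); A (finishes day 2); C (finishes day 15). That puts its earliest start at day 27; it finishes at 27 + 11 = day 38.
G cannot start until F (finishes day 38); D (finishes day 27); B (finishes day 10). The controlling bound is day 38, so G finishes at 38 + 8 = day 46.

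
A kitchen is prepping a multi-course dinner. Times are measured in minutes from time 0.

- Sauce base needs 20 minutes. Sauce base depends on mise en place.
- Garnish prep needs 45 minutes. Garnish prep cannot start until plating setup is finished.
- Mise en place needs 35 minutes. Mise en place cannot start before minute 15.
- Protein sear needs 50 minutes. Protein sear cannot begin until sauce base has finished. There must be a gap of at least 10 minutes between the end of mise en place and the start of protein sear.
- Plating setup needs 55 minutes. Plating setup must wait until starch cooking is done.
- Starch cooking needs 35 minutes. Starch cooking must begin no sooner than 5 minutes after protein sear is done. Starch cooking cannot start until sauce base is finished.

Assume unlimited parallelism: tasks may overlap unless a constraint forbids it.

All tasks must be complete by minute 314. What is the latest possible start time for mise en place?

To finish by minute 314, garnish prep (duration 45) must start no later than minute 269.
Since garnish prep (must start by minute 269) depends on it, plating setup must finish by minute 269. Backing off its 55-minute duration gives a latest start of minute 214.
Starch cooking has to be done before plating setup (must start by minute 214). That means finishing by minute 214, i.e. starting by 214 − 35 = minute 179.
Protein sear has to be done before starch cooking (must start by minute 179, minus 5-minute gap → minute 174). That means finishing by minute 174, i.e. starting by 174 − 50 = minute 124.
Sauce base must finish in time for protein sear (must start by minute 124); starch cooking (must start by minute 179). The tightest is minute 124, so sauce base must start by 124 − 20 = minute 104.
Mise en place has several dependents: sauce base (must start by minute 104); protein sear (must start by minute 124, minus 10-minute gap → minute 114). The earliest of those limits is minute 104, so mise en place must start by 104 − 35 = minute 69.

69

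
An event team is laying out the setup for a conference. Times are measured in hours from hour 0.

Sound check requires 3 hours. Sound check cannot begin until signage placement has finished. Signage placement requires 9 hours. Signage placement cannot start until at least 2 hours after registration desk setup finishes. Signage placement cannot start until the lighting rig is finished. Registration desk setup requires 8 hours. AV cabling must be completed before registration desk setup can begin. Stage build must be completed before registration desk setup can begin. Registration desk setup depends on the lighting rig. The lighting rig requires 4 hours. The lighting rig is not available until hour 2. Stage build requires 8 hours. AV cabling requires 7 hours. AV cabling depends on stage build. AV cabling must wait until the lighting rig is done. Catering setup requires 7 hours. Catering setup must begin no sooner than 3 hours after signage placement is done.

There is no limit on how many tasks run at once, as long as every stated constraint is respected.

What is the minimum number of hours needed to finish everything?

The lighting rig waits on its own release at hour 2, so it starts at hour 2 and finishes at 2 + 4 = hour 6.
Stage build can start immediately at hour 0; it finishes at hour 8.
AV cabling needs all of stage build (finishes hour 8); the lighting rig (finishes hour 6). That puts its earliest start at hour 8; it finishes at 8 + 7 = hour 15.
For registration desk setup: AV cabling (finishes hour 15); stage build (finishes hour 8); the lighting rig (finishes hour 6). Taking the maximum gives a start of hour 15, and it finishes at 15 + 8 = hour 23.
For signage placement: registration desk setup (finishes hour 23, plus 2-hour gap → hour 25); the lighting rig (finishes hour 6). Taking the maximum gives a start of hour 25, and it finishes at 25 + 9 = hour 34.
Sound check waits on signage placement (finishes hour 34), so it starts at hour 34 and finishes at 34 + 3 = hour 37.
Catering setup waits on signage placement (finishes hour 34, plus 3-hour gap → hour 37), so it starts at hour 37 and finishes at 37 + 7 = hour 44.
All tasks are finished once the last one completes. Finish times: Stage build at 8, The lighting rig at 6, AV cabling at 15, Registration desk setup at 23, Signage placement at 34, Catering setup at 44, Sound check at 37. The latest is hour 44.

44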